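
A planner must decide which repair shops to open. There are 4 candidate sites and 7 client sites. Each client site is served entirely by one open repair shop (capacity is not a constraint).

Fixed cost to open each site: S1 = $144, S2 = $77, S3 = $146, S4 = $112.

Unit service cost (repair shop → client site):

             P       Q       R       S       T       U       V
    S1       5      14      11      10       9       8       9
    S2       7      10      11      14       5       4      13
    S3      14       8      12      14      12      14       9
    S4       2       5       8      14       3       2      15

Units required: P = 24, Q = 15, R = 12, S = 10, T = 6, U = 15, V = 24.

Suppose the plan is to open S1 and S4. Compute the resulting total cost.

Each client site is assigned to its cheapest site among the open ones.
{S1, S4}: P→S4 2·24=48, Q→S4 5·15=75, R→S4 8·12=96, S→S1 10·10=100, T→S4 3·6=18, U→S4 2·15=30, V→S1 9·24=216. Service 583; fixed 256; total 839.

Total cost: 839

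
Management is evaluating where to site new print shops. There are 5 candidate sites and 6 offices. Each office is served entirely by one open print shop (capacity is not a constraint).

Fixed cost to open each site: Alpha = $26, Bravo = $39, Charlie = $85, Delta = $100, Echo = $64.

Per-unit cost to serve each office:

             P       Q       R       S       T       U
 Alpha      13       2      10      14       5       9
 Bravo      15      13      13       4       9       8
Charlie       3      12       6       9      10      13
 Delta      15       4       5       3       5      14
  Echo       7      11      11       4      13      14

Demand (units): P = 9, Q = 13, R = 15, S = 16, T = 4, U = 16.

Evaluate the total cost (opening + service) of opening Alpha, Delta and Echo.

Each office is assigned to its cheapest site among the open ones.
{Alpha, Delta, Echo}: P→Echo 7·9=63, Q→Alpha 2·13=26, R→Delta 5·15=75, S→Delta 3·16=48, T→Alpha 5·4=20, U→Alpha 9·16=144. Service 376; fixed 190; total 566.

Total cost: 566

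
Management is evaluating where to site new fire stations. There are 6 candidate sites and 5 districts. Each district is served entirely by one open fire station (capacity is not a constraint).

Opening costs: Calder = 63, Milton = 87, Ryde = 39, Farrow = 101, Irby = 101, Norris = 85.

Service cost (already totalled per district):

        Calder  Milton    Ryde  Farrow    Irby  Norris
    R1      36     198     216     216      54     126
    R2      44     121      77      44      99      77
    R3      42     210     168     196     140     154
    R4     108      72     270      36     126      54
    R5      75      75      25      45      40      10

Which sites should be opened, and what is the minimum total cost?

For any fixed open set, each district goes to its cheapest open site; total = fixed + service.
{Calder, Norris}: R1→Calder 36, R2→Calder 44, R3→Calder 42, R4→Norris 54, R5→Norris 10. Service 186; fixed 148; total 334.
{Calder, Ryde}: service 255 + fixed 102 = 357
{Calder, Farrow}: R1→Calder 36, R2→Calder 44, R3→Calder 42, R4→Farrow 36, R5→Farrow 45. Service 203; fixed 164; total 367.
{Calder, Milton, Ryde, Farrow, Irby, Norris}: R1→Calder 36, R2→Calder 44, R3→Calder 42, R4→Farrow 36, R5→Norris 10. Service 168; fixed 476; total 644.
No other subset beats 334.

Open Calder and Norris; minimum total cost 334.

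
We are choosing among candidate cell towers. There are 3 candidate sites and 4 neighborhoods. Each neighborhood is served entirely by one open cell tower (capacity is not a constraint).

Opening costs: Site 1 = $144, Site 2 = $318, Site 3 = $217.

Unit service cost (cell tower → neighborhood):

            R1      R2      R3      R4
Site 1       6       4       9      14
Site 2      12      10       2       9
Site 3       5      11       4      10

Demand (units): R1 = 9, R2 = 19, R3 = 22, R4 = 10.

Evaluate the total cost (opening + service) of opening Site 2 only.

Each neighborhood is assigned to its cheapest site among the open ones.
{Site 2}: R1→Site 2 12·9=108, R2→Site 2 10·19=190, R3→Site 2 2·22=44, R4→Site 2 9·10=90. Service 432; fixed 318; total 750.

Total cost: 750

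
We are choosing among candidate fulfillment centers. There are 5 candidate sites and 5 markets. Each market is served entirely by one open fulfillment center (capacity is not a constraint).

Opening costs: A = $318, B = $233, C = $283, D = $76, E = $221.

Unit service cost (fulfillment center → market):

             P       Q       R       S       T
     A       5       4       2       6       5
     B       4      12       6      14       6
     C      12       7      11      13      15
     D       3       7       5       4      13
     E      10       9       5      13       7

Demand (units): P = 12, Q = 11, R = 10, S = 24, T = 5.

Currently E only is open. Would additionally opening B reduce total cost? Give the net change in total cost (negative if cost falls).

No — net change +156 (cost rises by 156).

Current service cost with {E}: 616.
Adding B: each market re-picks its cheapest; new service cost 539, saving 77.
Extra fixed cost: 233. Net change = 233 − 77 = 156.
(Totals: 837 → 993.)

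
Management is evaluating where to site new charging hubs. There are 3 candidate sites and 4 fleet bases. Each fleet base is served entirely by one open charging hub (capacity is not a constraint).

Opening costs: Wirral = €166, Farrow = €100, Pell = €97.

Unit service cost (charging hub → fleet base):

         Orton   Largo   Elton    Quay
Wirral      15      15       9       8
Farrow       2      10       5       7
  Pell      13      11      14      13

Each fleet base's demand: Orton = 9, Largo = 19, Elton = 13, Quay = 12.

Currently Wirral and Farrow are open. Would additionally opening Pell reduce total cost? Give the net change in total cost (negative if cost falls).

Current service cost with {Wirral, Farrow}: 357.
Adding Pell: each fleet base re-picks its cheapest; new service cost 357, saving 0.
Extra fixed cost: 97. Net change = 97 − 0 = 97.
(Totals: 623 → 720.)

No — net change +97 (cost rises by 97).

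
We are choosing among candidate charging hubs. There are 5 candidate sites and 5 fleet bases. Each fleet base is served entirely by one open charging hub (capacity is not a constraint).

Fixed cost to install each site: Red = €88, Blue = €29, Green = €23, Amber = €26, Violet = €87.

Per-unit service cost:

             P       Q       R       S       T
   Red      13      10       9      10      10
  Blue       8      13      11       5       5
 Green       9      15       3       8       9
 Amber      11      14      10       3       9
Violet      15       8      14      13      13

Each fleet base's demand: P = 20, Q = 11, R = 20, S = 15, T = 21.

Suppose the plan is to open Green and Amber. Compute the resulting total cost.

Each fleet base is assigned to its cheapest site among the open ones.
{Green, Amber}: P→Green 9·20=180, Q→Amber 14·11=154, R→Green 3·20=60, S→Amber 3·15=45, T→Green 9·21=189. Service 628; fixed 49; total 677.

Total cost: 677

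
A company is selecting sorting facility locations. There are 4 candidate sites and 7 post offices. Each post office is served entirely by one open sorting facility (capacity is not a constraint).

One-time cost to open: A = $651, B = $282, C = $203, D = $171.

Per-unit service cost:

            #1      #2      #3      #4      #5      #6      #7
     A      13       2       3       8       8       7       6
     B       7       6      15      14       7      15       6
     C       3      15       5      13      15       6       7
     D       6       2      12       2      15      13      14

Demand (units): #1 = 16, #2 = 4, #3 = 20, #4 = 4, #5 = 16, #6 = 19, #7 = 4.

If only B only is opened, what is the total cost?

Total cost: 1195

Each post office is assigned to its cheapest site among the open ones.
{B}: #1→B 7·16=112, #2→B 6·4=24, #3→B 15·20=300, #4→B 14·4=56, #5→B 7·16=112, #6→B 15·19=285, #7→B 6·4=24. Service 913; fixed 282; total 1195.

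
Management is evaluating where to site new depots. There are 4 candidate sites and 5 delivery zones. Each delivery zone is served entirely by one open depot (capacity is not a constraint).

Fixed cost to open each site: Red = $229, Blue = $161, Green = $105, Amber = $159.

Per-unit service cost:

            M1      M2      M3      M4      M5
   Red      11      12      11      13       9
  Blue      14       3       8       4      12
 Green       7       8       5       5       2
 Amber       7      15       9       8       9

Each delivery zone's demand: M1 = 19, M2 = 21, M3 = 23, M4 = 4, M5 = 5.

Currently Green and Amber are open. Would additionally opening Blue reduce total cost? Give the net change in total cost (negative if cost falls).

Current service cost with {Green, Amber}: 446.
Adding Blue: each delivery zone re-picks its cheapest; new service cost 337, saving 109.
Extra fixed cost: 161. Net change = 161 − 109 = 52.
(Totals: 710 → 762.)

No — net change +52 (cost rises by 52).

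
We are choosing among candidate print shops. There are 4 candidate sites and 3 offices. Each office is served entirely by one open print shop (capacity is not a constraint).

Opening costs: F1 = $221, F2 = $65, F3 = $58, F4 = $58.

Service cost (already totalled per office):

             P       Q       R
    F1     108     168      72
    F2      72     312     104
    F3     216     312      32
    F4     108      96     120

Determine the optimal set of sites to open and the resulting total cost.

Open F3 and F4; minimum total cost 352.

For any fixed open set, each office goes to its cheapest open site; total = fixed + service.
{F3, F4}: P→F4 108, Q→F4 96, R→F3 32. Service 236; fixed 116; total 352.
{F2, F3, F4}: service 200 + fixed 181 = 381
{F4}: service 324 + fixed 58 = 382
{F1, F2, F3, F4}: service 200 + fixed 402 = 602
(All 15 nonempty subsets were checked; F3 and F4 is lowest.)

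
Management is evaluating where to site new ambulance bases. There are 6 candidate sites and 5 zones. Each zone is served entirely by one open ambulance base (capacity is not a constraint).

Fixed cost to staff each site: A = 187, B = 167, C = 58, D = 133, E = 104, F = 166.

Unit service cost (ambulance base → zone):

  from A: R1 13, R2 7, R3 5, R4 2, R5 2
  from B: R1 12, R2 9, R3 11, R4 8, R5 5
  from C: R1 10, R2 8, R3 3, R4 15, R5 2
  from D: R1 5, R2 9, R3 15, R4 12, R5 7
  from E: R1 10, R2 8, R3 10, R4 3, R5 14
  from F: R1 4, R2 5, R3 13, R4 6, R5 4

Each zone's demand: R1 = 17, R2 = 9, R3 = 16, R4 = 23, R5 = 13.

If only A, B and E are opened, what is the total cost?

Each zone is assigned to its cheapest site among the open ones.
{A, B, E}: R1→E 10·17=170, R2→A 7·9=63, R3→A 5·16=80, R4→A 2·23=46, R5→A 2·13=26. Service 385; fixed 458; total 843.

Total cost: 843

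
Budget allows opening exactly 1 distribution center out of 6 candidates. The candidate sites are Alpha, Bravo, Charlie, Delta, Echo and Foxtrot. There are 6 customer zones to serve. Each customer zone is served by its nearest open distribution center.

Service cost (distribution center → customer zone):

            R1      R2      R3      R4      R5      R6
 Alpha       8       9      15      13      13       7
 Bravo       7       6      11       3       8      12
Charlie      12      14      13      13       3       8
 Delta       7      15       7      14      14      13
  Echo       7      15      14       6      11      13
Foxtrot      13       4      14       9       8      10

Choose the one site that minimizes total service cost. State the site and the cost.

With exactly 1 open, each customer zone uses its cheapest among the chosen.
{Bravo}: R1→Bravo 7, R2→Bravo 6, R3→Bravo 11, R4→Bravo 3, R5→Bravo 8, R6→Bravo 12. Service cost 47.
{Foxtrot}: service cost 58
{Charlie}: service cost 63
Among all 6 size-1 choices, {Bravo} is lowest.

Choose Bravo only; total service cost 47.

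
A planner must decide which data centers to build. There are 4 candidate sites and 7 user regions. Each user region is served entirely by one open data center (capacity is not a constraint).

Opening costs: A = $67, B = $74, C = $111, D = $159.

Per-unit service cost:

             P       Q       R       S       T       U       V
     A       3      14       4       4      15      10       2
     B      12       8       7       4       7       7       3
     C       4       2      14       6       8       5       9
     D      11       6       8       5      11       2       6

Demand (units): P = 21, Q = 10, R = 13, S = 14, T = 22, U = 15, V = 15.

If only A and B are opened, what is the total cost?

Each user region is assigned to its cheapest site among the open ones.
{A, B}: P→A 3·21=63, Q→B 8·10=80, R→A 4·13=52, S→A 4·14=56, T→B 7·22=154, U→B 7·15=105, V→A 2·15=30. Service 540; fixed 141; total 681.

Total cost: 681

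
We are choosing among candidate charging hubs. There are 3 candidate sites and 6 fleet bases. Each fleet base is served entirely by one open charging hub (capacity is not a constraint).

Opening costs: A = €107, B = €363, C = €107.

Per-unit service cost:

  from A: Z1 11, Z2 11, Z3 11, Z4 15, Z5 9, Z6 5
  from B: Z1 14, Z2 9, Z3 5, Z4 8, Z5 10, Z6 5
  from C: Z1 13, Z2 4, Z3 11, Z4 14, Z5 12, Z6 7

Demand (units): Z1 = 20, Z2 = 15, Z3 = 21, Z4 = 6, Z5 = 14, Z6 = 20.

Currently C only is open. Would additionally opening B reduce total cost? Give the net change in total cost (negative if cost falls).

Current service cost with {C}: 943.
Adding B: each fleet base re-picks its cheapest; new service cost 713, saving 230.
Extra fixed cost: 363. Net change = 363 − 230 = 133.
(Totals: 1050 → 1183.)

No — net change +133 (cost rises by 133).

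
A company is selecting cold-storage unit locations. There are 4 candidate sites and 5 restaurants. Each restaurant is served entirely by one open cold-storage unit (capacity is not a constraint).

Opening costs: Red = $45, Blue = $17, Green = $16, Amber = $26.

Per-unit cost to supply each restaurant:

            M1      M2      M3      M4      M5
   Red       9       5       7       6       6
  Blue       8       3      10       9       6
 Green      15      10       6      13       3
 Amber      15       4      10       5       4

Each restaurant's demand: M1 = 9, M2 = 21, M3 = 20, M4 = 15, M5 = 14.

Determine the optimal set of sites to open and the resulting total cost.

Open Blue, Green and Amber; minimum total cost 431.

For any fixed open set, each restaurant goes to its cheapest open site; total = fixed + service.
{Blue, Green, Amber}: M1→Blue 8·9=72, M2→Blue 3·21=63, M3→Green 6·20=120, M4→Amber 5·15=75, M5→Green 3·14=42. Service 372; fixed 59; total 431.
{Red, Blue, Green}: service 387 + fixed 78 = 465
{Blue, Green}: service 432 + fixed 33 = 465
{Red, Blue, Green, Amber}: service 372 + fixed 104 = 476
No other subset beats 431.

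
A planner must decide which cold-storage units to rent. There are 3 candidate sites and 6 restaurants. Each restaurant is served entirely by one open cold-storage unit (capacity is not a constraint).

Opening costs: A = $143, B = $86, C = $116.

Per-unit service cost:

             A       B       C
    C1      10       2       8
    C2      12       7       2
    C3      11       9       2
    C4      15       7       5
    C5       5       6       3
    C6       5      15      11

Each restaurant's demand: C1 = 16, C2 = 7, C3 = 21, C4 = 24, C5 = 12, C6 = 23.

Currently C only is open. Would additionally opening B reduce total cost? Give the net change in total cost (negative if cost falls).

Current service cost with {C}: 593.
Adding B: each restaurant re-picks its cheapest; new service cost 497, saving 96.
Extra fixed cost: 86. Net change = 86 − 96 = -10.
(Totals: 709 → 699.)

Yes — net change −10 (cost falls by 10).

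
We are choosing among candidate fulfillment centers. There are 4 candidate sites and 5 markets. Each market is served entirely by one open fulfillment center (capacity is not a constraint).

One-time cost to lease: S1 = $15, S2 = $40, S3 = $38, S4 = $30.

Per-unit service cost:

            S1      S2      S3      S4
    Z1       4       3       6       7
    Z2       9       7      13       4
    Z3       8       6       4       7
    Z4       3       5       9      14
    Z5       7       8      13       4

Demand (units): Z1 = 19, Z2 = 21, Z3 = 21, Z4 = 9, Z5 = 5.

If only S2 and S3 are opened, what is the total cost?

Total cost: 451

Each market is assigned to its cheapest site among the open ones.
{S2, S3}: Z1→S2 3·19=57, Z2→S2 7·21=147, Z3→S3 4·21=84, Z4→S2 5·9=45, Z5→S2 8·5=40. Service 373; fixed 78; total 451.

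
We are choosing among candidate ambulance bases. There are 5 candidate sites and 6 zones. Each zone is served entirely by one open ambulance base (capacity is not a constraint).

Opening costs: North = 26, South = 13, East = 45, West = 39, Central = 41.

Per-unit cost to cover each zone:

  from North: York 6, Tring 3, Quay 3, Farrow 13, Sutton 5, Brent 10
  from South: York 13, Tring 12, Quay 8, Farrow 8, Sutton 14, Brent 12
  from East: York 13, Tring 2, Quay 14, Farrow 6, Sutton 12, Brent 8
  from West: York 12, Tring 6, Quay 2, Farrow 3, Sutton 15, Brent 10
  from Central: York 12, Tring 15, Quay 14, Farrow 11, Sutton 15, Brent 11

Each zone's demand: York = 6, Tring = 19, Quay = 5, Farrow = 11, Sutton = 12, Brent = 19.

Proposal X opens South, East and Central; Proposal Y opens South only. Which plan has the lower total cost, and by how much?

Proposal X is cheaper by 232.

Proposal X: {South, East, Central}: York→Central 12·6=72, Tring→East 2·19=38, Quay→South 8·5=40, Farrow→East 6·11=66, Sutton→East 12·12=144, Brent→East 8·19=152. Service 512; fixed 99; total 611.
Proposal Y: {South}: York→South 13·6=78, Tring→South 12·19=228, Quay→South 8·5=40, Farrow→South 8·11=88, Sutton→South 14·12=168, Brent→South 12·19=228. Service 830; fixed 13; total 843.
Difference: |611 − 843| = 232.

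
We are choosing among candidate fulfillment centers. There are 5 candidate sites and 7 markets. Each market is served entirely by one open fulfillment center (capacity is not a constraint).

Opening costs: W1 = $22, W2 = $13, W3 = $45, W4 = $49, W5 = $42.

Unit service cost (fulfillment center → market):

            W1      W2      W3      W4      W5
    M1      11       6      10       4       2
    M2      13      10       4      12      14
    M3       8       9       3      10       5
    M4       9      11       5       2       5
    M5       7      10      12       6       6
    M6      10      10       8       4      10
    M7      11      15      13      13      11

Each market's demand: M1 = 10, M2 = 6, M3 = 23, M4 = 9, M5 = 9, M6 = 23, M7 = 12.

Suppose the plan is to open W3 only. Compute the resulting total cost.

Total cost: 731

Each market is assigned to its cheapest site among the open ones.
{W3}: M1→W3 10·10=100, M2→W3 4·6=24, M3→W3 3·23=69, M4→W3 5·9=45, M5→W3 12·9=108, M6→W3 8·23=184, M7→W3 13·12=156. Service 686; fixed 45; total 731.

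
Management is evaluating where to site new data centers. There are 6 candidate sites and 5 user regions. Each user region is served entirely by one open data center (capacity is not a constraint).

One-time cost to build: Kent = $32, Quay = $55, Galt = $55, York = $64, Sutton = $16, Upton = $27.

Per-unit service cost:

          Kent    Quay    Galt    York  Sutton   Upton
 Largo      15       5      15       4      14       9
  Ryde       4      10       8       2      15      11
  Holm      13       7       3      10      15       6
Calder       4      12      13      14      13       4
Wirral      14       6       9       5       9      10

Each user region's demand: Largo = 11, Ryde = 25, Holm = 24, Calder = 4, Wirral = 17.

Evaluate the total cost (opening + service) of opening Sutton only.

Each user region is assigned to its cheapest site among the open ones.
{Sutton}: Largo→Sutton 14·11=154, Ryde→Sutton 15·25=375, Holm→Sutton 15·24=360, Calder→Sutton 13·4=52, Wirral→Sutton 9·17=153. Service 1094; fixed 16; total 1110.

Total cost: 1110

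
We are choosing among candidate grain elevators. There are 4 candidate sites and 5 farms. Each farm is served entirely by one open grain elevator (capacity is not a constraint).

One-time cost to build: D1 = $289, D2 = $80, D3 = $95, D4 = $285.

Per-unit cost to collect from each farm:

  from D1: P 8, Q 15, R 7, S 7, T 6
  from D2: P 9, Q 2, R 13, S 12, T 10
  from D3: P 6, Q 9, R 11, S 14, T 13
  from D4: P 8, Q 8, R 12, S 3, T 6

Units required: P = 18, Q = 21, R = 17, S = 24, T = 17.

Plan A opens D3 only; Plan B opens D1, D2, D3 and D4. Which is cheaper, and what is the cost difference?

Plan A is cheaper by 56.

Plan A: {D3}: P→D3 6·18=108, Q→D3 9·21=189, R→D3 11·17=187, S→D3 14·24=336, T→D3 13·17=221. Service 1041; fixed 95; total 1136.
Plan B: {D1, D2, D3, D4}: P→D3 6·18=108, Q→D2 2·21=42, R→D1 7·17=119, S→D4 3·24=72, T→D1 6·17=102. Service 443; fixed 749; total 1192.
Difference: |1136 − 1192| = 56.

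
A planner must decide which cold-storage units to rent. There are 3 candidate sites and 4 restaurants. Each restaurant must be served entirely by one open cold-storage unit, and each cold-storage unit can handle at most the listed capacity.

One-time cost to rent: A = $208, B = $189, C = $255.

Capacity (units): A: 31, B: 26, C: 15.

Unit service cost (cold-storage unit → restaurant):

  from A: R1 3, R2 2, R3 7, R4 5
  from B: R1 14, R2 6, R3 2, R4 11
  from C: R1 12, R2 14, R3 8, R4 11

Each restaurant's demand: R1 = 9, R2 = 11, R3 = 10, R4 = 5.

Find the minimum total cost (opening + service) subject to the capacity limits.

Minimum total cost: 491

Open {A, B}: R1→A 3·9=27, R2→A 2·11=22, R3→B 2·10=20, R4→A 5·5=25.
Loads: A carries 25/31, B carries 10/26. Service 94; fixed 397; total 491.
Next best feasible plan costs 521.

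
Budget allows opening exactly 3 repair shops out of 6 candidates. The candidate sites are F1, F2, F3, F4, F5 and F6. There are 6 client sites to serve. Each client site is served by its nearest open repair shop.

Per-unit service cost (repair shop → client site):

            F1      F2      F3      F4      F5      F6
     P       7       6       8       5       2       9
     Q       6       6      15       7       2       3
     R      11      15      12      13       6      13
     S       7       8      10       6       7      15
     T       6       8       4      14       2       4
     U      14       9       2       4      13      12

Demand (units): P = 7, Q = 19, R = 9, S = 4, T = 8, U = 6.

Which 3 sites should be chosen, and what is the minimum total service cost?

Choose F3, F4 and F5; total service cost 158.

With exactly 3 open, each client site uses its cheapest among the chosen.
{F3, F4, F5}: P→F5 2·7=14, Q→F5 2·19=38, R→F5 6·9=54, S→F4 6·4=24, T→F5 2·8=16, U→F3 2·6=12. Service cost 158.
{F1, F3, F5}: service cost 162
{F2, F3, F5}: service cost 162
Among all 20 size-3 choices, {F3, F4, F5} is lowest.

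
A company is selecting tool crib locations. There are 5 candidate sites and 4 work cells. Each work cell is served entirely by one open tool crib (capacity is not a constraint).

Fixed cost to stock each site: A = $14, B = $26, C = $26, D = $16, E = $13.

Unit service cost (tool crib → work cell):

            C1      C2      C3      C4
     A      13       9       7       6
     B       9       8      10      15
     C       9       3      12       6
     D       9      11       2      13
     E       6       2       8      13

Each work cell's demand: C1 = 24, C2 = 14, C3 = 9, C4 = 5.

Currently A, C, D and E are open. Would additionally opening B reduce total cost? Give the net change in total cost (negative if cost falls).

No — net change +26 (cost rises by 26).

Current service cost with {A, C, D, E}: 220.
Adding B: each work cell re-picks its cheapest; new service cost 220, saving 0.
Extra fixed cost: 26. Net change = 26 − 0 = 26.
(Totals: 289 → 315.)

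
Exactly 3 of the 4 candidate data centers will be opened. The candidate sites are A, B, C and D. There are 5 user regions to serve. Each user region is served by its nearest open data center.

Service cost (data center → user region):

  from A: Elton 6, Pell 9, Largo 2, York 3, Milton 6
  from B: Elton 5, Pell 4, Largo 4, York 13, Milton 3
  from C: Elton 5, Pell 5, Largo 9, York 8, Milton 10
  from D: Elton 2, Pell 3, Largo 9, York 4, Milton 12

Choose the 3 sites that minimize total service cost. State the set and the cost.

With exactly 3 open, each user region uses its cheapest among the chosen.
{A, B, D}: Elton→D 2, Pell→D 3, Largo→A 2, York→A 3, Milton→B 3. Service cost 13.
{A, C, D}: service cost 16
{B, C, D}: service cost 16
Among all 4 size-3 choices, {A, B, D} is lowest.

Choose A, B and D; total service cost 13.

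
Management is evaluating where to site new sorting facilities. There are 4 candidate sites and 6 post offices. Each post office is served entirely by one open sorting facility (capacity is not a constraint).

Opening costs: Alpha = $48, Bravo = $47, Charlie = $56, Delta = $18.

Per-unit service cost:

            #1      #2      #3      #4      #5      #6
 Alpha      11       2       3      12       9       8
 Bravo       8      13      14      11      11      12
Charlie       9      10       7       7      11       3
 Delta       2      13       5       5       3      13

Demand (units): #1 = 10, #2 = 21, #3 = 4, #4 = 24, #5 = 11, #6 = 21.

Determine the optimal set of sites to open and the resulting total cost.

Open Alpha, Charlie and Delta; minimum total cost 412.

For any fixed open set, each post office goes to its cheapest open site; total = fixed + service.
{Alpha, Charlie, Delta}: #1→Delta 2·10=20, #2→Alpha 2·21=42, #3→Alpha 3·4=12, #4→Delta 5·24=120, #5→Delta 3·11=33, #6→Charlie 3·21=63. Service 290; fixed 122; total 412.
{Alpha, Bravo, Charlie, Delta}: service 290 + fixed 169 = 459
{Alpha, Delta}: #1→Delta 2·10=20, #2→Alpha 2·21=42, #3→Alpha 3·4=12, #4→Delta 5·24=120, #5→Delta 3·11=33, #6→Alpha 8·21=168. Service 395; fixed 66; total 461.
{Delta}: #1→Delta 2·10=20, #2→Delta 13·21=273, #3→Delta 5·4=20, #4→Delta 5·24=120, #5→Delta 3·11=33, #6→Delta 13·21=273. Service 739; fixed 18; total 757.
(All 15 nonempty subsets were checked; Alpha, Charlie and Delta is lowest.)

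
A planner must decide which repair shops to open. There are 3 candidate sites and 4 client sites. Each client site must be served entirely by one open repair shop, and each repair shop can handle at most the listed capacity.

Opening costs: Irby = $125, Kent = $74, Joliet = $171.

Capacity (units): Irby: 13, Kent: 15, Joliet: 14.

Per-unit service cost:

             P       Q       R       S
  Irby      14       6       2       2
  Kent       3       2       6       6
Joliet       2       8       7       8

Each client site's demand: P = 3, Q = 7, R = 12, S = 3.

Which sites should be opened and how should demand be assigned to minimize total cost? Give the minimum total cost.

Open {Irby, Kent}: P→Kent 3·3=9, Q→Kent 2·7=14, R→Irby 2·12=24, S→Kent 6·3=18.
Loads: Irby carries 12/13, Kent carries 13/15. Service 65; fixed 199; total 264.
Next best feasible plan costs 328.

Minimum total cost: 264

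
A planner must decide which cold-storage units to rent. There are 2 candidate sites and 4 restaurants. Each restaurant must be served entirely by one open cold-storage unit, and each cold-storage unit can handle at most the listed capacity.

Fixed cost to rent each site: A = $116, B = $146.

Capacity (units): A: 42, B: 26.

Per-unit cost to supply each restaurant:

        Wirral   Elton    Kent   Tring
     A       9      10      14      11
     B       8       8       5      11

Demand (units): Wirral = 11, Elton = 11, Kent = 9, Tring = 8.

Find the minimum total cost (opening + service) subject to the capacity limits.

Open {A}: Wirral→A 9·11=99, Elton→A 10·11=110, Kent→A 14·9=126, Tring→A 11·8=88.
Loads: A carries 39/42. Service 423; fixed 116; total 539.
Next best feasible plan costs 582.

Minimum total cost: 539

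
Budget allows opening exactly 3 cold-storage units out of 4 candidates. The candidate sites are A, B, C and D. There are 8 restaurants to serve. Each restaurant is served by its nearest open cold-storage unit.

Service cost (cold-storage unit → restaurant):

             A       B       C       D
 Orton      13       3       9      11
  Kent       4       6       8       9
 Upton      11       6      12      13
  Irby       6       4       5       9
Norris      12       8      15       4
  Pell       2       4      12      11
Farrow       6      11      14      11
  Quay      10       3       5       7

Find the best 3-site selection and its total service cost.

Choose A, B and D; total service cost 32.

With exactly 3 open, each restaurant uses its cheapest among the chosen.
{A, B, D}: Orton→B 3, Kent→A 4, Upton→B 6, Irby→B 4, Norris→D 4, Pell→A 2, Farrow→A 6, Quay→B 3. Service cost 32.
{A, B, C}: service cost 36
{B, C, D}: service cost 41
Among all 4 size-3 choices, {A, B, D} is lowest.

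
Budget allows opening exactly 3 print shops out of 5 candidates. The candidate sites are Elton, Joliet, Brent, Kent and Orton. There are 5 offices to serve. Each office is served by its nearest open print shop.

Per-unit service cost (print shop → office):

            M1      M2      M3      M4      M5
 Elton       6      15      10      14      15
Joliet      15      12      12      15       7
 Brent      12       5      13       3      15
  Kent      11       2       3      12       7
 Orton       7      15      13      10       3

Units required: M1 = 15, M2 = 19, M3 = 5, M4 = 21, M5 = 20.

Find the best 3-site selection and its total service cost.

Choose Brent, Kent and Orton; total service cost 281.

With exactly 3 open, each office uses its cheapest among the chosen.
{Brent, Kent, Orton}: M1→Orton 7·15=105, M2→Kent 2·19=38, M3→Kent 3·5=15, M4→Brent 3·21=63, M5→Orton 3·20=60. Service cost 281.
{Elton, Brent, Kent}: service cost 346
{Elton, Brent, Orton}: service cost 358
Among all 10 size-3 choices, {Brent, Kent, Orton} is lowest.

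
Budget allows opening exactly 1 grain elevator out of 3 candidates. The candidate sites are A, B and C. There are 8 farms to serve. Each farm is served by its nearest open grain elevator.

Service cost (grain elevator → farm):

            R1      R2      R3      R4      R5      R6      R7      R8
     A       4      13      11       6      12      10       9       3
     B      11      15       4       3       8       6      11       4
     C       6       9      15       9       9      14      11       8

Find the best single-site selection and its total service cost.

Choose B only; total service cost 62.

With exactly 1 open, each farm uses its cheapest among the chosen.
{B}: R1→B 11, R2→B 15, R3→B 4, R4→B 3, R5→B 8, R6→B 6, R7→B 11, R8→B 4. Service cost 62.
{A}: service cost 68
{C}: service cost 81
Among all 3 size-1 choices, {B} is lowest.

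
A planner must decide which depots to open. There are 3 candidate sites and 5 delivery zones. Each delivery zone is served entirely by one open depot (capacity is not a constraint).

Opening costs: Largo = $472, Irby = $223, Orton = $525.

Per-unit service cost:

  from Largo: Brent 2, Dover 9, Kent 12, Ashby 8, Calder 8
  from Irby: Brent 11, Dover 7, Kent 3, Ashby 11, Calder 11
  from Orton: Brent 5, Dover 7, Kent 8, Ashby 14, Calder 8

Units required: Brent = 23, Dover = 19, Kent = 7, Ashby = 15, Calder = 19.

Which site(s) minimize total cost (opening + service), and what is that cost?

For any fixed open set, each delivery zone goes to its cheapest open site; total = fixed + service.
{Irby}: Brent→Irby 11·23=253, Dover→Irby 7·19=133, Kent→Irby 3·7=21, Ashby→Irby 11·15=165, Calder→Irby 11·19=209. Service 781; fixed 223; total 1004.
{Largo}: Brent→Largo 2·23=46, Dover→Largo 9·19=171, Kent→Largo 12·7=84, Ashby→Largo 8·15=120, Calder→Largo 8·19=152. Service 573; fixed 472; total 1045.
{Largo, Irby}: Brent→Largo 2·23=46, Dover→Irby 7·19=133, Kent→Irby 3·7=21, Ashby→Largo 8·15=120, Calder→Largo 8·19=152. Service 472; fixed 695; total 1167.
{Largo, Irby, Orton}: Brent→Largo 2·23=46, Dover→Irby 7·19=133, Kent→Irby 3·7=21, Ashby→Largo 8·15=120, Calder→Largo 8·19=152. Service 472; fixed 1220; total 1692.
No other subset beats 1004.

Open Irby only; minimum total cost 1004.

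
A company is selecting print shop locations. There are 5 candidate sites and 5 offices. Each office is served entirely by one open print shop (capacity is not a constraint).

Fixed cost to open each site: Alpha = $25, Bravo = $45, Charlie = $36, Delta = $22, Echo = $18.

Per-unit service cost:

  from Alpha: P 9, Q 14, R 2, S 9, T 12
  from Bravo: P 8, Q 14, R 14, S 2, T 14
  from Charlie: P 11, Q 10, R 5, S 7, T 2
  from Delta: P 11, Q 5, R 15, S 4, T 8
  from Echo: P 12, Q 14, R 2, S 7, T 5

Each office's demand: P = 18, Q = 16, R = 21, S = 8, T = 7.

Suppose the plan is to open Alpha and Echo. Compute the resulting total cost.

Each office is assigned to its cheapest site among the open ones.
{Alpha, Echo}: P→Alpha 9·18=162, Q→Alpha 14·16=224, R→Alpha 2·21=42, S→Echo 7·8=56, T→Echo 5·7=35. Service 519; fixed 43; total 562.

Total cost: 562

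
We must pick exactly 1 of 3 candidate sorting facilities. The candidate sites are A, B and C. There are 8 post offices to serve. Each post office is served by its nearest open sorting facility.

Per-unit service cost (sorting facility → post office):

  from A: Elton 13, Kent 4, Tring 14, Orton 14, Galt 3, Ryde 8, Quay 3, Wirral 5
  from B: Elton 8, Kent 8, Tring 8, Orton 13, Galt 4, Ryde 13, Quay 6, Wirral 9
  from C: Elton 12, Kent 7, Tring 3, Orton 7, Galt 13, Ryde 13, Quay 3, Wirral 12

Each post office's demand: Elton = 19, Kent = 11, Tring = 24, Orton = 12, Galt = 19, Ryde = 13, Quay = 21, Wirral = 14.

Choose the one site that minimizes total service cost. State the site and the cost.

Choose B only; total service cost 1085.

With exactly 1 open, each post office uses its cheapest among the chosen.
{B}: Elton→B 8·19=152, Kent→B 8·11=88, Tring→B 8·24=192, Orton→B 13·12=156, Galt→B 4·19=76, Ryde→B 13·13=169, Quay→B 6·21=126, Wirral→B 9·14=126. Service cost 1085.
{A}: service cost 1089
{C}: service cost 1108
Among all 3 size-1 choices, {B} is lowest.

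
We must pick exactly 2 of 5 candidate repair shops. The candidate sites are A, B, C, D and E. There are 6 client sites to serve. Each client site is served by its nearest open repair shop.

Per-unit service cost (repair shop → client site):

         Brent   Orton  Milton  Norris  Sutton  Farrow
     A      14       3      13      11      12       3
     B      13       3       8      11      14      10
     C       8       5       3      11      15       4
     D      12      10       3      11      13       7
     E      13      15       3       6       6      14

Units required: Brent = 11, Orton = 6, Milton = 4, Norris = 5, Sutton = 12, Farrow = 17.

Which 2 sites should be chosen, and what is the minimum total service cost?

With exactly 2 open, each client site uses its cheapest among the chosen.
{C, E}: Brent→C 8·11=88, Orton→C 5·6=30, Milton→C 3·4=12, Norris→E 6·5=30, Sutton→E 6·12=72, Farrow→C 4·17=68. Service cost 300.
{A, E}: service cost 326
{A, C}: service cost 368
Among all 10 size-2 choices, {C, E} is lowest.

Choose C and E; total service cost 300.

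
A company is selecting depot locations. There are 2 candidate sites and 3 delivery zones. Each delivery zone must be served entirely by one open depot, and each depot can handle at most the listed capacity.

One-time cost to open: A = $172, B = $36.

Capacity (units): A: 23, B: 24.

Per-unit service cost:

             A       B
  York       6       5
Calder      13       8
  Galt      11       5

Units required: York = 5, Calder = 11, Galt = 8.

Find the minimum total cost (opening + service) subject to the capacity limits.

Minimum total cost: 189

Open {B}: York→B 5·5=25, Calder→B 8·11=88, Galt→B 5·8=40.
Loads: B carries 24/24. Service 153; fixed 36; total 189.
Next best feasible plan costs 361.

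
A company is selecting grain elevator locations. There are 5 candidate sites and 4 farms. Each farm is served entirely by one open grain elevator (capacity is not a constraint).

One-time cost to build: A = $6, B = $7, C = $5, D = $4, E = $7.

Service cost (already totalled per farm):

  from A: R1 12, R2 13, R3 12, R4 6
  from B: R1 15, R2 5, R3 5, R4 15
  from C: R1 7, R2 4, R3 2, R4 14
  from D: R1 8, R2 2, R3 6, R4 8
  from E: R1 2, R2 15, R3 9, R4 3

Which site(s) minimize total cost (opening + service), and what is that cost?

Open C and E; minimum total cost 23.

For any fixed open set, each farm goes to its cheapest open site; total = fixed + service.
{C, E}: R1→E 2, R2→C 4, R3→C 2, R4→E 3. Service 11; fixed 12; total 23.
{D, E}: R1→E 2, R2→D 2, R3→D 6, R4→E 3. Service 13; fixed 11; total 24.
{C, D, E}: service 9 + fixed 16 = 25
{A, B, C, D, E}: service 9 + fixed 29 = 38
No other subset beats 23.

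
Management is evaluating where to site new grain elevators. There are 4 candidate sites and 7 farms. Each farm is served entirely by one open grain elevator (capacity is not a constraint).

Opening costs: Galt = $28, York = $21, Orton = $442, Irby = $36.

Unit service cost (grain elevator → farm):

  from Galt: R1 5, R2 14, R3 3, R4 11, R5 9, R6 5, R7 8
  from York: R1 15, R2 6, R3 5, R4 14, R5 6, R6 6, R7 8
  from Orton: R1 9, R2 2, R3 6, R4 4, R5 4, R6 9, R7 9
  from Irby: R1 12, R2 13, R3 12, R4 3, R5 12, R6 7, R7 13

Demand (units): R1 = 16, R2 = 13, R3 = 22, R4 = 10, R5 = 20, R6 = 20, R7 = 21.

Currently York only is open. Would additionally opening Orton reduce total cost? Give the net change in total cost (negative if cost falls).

Current service cost with {York}: 976.
Adding Orton: each farm re-picks its cheapest; new service cost 688, saving 288.
Extra fixed cost: 442. Net change = 442 − 288 = 154.
(Totals: 997 → 1151.)

No — net change +154 (cost rises by 154).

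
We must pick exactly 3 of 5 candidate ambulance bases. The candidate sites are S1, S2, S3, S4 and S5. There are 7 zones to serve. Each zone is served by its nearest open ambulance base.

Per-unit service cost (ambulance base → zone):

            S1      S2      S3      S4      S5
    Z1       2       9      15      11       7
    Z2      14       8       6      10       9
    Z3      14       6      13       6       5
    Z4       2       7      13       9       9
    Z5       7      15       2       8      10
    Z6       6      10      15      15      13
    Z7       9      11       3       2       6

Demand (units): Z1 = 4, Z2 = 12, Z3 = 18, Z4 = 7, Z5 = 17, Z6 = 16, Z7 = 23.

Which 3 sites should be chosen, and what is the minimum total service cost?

Choose S1, S3 and S4; total service cost 378.

With exactly 3 open, each zone uses its cheapest among the chosen.
{S1, S3, S4}: Z1→S1 2·4=8, Z2→S3 6·12=72, Z3→S4 6·18=108, Z4→S1 2·7=14, Z5→S3 2·17=34, Z6→S1 6·16=96, Z7→S4 2·23=46. Service cost 378.
{S1, S3, S5}: service cost 383
{S1, S2, S3}: service cost 401
Among all 10 size-3 choices, {S1, S3, S4} is lowest.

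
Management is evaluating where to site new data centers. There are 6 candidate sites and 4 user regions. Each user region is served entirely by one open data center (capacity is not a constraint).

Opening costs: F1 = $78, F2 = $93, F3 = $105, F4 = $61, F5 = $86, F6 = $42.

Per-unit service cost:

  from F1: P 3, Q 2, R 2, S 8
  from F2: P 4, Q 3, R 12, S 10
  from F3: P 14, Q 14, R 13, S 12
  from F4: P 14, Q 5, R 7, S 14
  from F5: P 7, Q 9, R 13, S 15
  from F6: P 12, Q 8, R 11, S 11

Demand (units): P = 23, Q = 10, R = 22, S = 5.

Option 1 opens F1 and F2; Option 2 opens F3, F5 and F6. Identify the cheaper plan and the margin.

Option 1 is cheaper by 427.

Option 1: {F1, F2}: P→F1 3·23=69, Q→F1 2·10=20, R→F1 2·22=44, S→F1 8·5=40. Service 173; fixed 171; total 344.
Option 2: {F3, F5, F6}: P→F5 7·23=161, Q→F6 8·10=80, R→F6 11·22=242, S→F6 11·5=55. Service 538; fixed 233; total 771.
Difference: |344 − 771| = 427.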